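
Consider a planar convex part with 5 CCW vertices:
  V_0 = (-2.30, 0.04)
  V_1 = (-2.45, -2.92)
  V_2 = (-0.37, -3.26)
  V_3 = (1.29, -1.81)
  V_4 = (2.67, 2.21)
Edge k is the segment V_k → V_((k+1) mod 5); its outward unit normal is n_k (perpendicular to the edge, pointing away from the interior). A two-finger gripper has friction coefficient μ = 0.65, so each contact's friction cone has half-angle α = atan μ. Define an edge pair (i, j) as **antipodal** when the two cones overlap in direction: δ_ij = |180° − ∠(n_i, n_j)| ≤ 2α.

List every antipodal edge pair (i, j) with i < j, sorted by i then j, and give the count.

α = atan 0.65 = 33.02°;  2α = 66.05°
n_0 = (-0.9987, +0.0506)
n_1 = (-0.1613, -0.9869)
n_2 = (+0.6579, -0.7531)
n_3 = (+0.9458, -0.3247)
n_4 = (-0.4001, +0.9165)
  (0,1): δ = 96.38°  ·
  (0,2): δ = 45.96°  ✓
  (0,3): δ = 16.05°  ✓
  (0,4): δ = 116.49°  ·
  (1,2): δ = 129.58°  ·
  (1,3): δ = 99.66°  ·
  (1,4): δ = 32.87°  ✓
  (2,3): δ = 150.08°  ·
  (2,4): δ = 17.55°  ✓
  (3,4): δ = 47.47°  ✓
antipodal pairs: 5

count = 5; pairs: (0,2), (0,3), (1,4), (2,4), (3,4)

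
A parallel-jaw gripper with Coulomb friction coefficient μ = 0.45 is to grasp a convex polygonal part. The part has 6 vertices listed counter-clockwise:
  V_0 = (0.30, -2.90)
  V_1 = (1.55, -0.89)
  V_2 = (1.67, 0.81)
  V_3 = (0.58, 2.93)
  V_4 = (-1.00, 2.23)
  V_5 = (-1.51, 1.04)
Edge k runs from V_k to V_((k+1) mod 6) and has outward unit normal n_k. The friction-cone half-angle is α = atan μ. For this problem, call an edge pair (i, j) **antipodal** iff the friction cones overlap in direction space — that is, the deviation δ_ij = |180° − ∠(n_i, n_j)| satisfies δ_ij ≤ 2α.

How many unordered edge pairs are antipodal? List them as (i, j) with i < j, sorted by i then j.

α = atan 0.45 = 24.23°;  2α = 48.46°
n_0 = (+0.8492, -0.5281)
n_1 = (+0.9975, -0.0704)
n_2 = (+0.8893, +0.4573)
n_3 = (-0.4051, +0.9143)
n_4 = (-0.9191, +0.3939)
n_5 = (-0.9087, -0.4174)
  (0,1): δ = 152.16°  ·
  (0,2): δ = 120.91°  ·
  (0,3): δ = 34.23°  ✓
  (0,4): δ = 8.68°  ✓
  (0,5): δ = 56.55°  ·
  (1,2): δ = 148.75°  ·
  (1,3): δ = 62.07°  ·
  (1,4): δ = 19.16°  ✓
  (1,5): δ = 28.71°  ✓
  (2,3): δ = 93.31°  ·
  (2,4): δ = 50.41°  ·
  (2,5): δ = 2.54°  ✓
  (3,4): δ = 137.09°  ·
  (3,5): δ = 89.22°  ·
  (4,5): δ = 132.13°  ·
antipodal pairs: 5

count = 5; pairs: (0,3), (0,4), (1,4), (1,5), (2,5)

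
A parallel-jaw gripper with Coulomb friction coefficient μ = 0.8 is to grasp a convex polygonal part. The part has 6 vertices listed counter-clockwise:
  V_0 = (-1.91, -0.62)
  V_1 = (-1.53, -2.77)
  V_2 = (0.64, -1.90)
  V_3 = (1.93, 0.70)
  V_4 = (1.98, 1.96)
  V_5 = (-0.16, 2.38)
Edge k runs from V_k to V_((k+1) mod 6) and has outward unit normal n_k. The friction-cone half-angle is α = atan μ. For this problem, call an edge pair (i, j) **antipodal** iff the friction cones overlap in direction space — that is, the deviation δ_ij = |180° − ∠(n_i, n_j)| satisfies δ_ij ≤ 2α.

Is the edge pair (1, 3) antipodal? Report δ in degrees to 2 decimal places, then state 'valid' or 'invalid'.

δ = 114.12°, invalid

α = atan 0.8 = 38.66°;  2α = 77.32°
edge 1: e_1 = (+2.17, +0.87);  n_1 = (+0.3721, -0.9282)
edge 3: e_3 = (+0.05, +1.26);  n_3 = (+0.9992, -0.0397)
∠(n_1, n_3) = 65.88°
δ = |180° − 65.88°| = 114.12°
114.12° > 2α = 77.32°  →  invalid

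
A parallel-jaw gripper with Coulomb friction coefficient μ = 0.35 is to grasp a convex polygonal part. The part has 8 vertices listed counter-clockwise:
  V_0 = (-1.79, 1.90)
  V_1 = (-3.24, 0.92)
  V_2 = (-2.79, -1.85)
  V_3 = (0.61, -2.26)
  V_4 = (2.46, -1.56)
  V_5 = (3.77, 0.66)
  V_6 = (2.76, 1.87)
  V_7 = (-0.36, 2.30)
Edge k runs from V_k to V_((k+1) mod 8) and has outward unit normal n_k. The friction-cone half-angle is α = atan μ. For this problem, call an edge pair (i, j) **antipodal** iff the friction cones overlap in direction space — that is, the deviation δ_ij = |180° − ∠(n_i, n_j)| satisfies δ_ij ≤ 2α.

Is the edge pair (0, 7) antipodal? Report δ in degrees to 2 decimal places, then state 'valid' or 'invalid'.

α = atan 0.35 = 19.29°;  2α = 38.58°
edge 0: e_0 = (-1.45, -0.98);  n_0 = (-0.5600, +0.8285)
edge 7: e_7 = (-1.43, -0.40);  n_7 = (-0.2694, +0.9630)
∠(n_0, n_7) = 18.43°
δ = |180° − 18.43°| = 161.57°
161.57° > 2α = 38.58°  →  invalid

δ = 161.57°, invalid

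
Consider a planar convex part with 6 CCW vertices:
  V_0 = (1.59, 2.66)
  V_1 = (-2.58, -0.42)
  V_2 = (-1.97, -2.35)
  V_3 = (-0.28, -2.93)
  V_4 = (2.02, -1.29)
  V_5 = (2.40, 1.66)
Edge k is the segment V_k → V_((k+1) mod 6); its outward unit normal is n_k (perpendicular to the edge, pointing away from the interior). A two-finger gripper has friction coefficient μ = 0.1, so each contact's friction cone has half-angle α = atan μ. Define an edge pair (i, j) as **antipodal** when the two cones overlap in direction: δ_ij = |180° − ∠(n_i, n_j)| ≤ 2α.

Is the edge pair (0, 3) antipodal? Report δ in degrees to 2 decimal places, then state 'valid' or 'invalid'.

δ = 0.96°, valid

α = atan 0.1 = 5.71°;  2α = 11.42°
edge 0: e_0 = (-4.17, -3.08);  n_0 = (-0.5941, +0.8044)
edge 3: e_3 = (+2.30, +1.64);  n_3 = (+0.5806, -0.8142)
∠(n_0, n_3) = 179.04°
δ = |180° − 179.04°| = 0.96°
0.96° ≤ 2α = 11.42°  →  valid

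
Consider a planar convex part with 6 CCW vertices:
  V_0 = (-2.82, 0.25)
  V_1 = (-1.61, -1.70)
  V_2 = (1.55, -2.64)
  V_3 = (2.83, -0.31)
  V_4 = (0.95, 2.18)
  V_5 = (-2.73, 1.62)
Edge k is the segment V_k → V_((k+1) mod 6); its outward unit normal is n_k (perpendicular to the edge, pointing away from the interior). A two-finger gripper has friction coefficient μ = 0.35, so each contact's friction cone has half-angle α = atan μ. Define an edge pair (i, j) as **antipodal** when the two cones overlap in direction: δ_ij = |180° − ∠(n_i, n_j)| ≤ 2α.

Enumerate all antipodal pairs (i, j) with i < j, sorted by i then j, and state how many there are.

α = atan 0.35 = 19.29°;  2α = 38.58°
n_0 = (-0.8497, -0.5273)
n_1 = (-0.2851, -0.9585)
n_2 = (+0.8765, -0.4815)
n_3 = (+0.7981, +0.6026)
n_4 = (-0.1504, +0.9886)
n_5 = (-0.9978, +0.0656)
  (0,1): δ = 138.39°  ·
  (0,2): δ = 60.60°  ·
  (0,3): δ = 5.23°  ✓
  (0,4): δ = 66.83°  ·
  (0,5): δ = 144.42°  ·
  (1,2): δ = 102.22°  ·
  (1,3): δ = 36.38°  ✓
  (1,4): δ = 25.22°  ✓
  (1,5): δ = 102.81°  ·
  (2,3): δ = 114.16°  ·
  (2,4): δ = 52.56°  ·
  (2,5): δ = 25.02°  ✓
  (3,4): δ = 118.40°  ·
  (3,5): δ = 40.81°  ·
  (4,5): δ = 102.41°  ·
antipodal pairs: 4

count = 4; pairs: (0,3), (1,3), (1,4), (2,5)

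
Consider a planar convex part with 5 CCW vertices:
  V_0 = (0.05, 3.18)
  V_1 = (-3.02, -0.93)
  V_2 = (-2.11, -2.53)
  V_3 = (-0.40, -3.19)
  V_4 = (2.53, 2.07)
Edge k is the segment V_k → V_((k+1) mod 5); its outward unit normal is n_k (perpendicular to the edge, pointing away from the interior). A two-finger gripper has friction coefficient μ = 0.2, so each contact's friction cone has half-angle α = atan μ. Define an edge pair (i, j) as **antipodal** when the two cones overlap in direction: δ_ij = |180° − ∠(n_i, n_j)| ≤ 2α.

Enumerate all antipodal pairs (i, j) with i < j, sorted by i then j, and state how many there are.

α = atan 0.2 = 11.31°;  2α = 22.62°
n_0 = (-0.8012, +0.5984)
n_1 = (-0.8692, -0.4944)
n_2 = (-0.3601, -0.9329)
n_3 = (+0.8736, -0.4866)
n_4 = (+0.4085, +0.9127)
  (0,1): δ = 113.61°  ·
  (0,2): δ = 74.35°  ·
  (0,3): δ = 7.64°  ✓
  (0,4): δ = 102.65°  ·
  (1,2): δ = 140.73°  ·
  (1,3): δ = 58.75°  ·
  (1,4): δ = 36.26°  ·
  (2,3): δ = 98.01°  ·
  (2,4): δ = 3.01°  ✓
  (3,4): δ = 84.99°  ·
antipodal pairs: 2

count = 2; pairs: (0,3), (2,4)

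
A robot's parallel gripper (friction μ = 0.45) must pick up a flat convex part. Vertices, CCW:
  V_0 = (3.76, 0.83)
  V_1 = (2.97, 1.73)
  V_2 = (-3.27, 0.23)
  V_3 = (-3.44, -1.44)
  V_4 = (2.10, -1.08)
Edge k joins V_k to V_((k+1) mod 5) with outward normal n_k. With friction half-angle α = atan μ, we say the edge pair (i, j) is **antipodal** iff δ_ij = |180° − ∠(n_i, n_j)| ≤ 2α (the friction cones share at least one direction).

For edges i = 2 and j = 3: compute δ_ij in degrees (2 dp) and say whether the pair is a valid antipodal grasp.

δ = 80.47°, invalid

α = atan 0.45 = 24.23°;  2α = 48.46°
edge 2: e_2 = (-0.17, -1.67);  n_2 = (-0.9949, +0.1013)
edge 3: e_3 = (+5.54, +0.36);  n_3 = (+0.0648, -0.9979)
∠(n_2, n_3) = 99.53°
δ = |180° − 99.53°| = 80.47°
80.47° > 2α = 48.46°  →  invalid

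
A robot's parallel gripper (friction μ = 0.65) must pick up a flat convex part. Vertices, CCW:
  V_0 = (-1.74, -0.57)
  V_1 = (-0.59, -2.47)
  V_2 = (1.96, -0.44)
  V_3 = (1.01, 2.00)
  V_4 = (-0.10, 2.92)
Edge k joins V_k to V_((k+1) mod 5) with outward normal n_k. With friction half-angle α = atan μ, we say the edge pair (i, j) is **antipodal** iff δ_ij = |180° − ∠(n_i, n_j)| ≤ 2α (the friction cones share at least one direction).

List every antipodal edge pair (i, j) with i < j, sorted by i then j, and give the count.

count = 4; pairs: (0,2), (0,3), (1,4), (2,4)

α = atan 0.65 = 33.02°;  2α = 66.05°
n_0 = (-0.8555, -0.5178)
n_1 = (+0.6228, -0.7824)
n_2 = (+0.9319, +0.3628)
n_3 = (+0.6381, +0.7699)
n_4 = (-0.9051, +0.4253)
  (0,1): δ = 82.66°  ·
  (0,2): δ = 9.91°  ✓
  (0,3): δ = 19.16°  ✓
  (0,4): δ = 123.65°  ·
  (1,2): δ = 107.25°  ·
  (1,3): δ = 78.18°  ·
  (1,4): δ = 26.31°  ✓
  (2,3): δ = 150.93°  ·
  (2,4): δ = 46.44°  ✓
  (3,4): δ = 75.52°  ·
antipodal pairs: 4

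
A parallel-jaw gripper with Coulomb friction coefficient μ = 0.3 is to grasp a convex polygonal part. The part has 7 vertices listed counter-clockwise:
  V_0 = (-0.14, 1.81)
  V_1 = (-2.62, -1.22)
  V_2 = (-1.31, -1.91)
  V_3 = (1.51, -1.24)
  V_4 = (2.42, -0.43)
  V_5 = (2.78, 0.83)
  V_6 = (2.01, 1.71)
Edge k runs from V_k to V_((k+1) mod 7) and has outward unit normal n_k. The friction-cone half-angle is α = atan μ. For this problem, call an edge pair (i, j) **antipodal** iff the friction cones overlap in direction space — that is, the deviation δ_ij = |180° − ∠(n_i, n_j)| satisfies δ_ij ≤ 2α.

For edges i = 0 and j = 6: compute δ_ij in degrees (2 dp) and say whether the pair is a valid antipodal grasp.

δ = 126.64°, invalid

α = atan 0.3 = 16.70°;  2α = 33.40°
edge 0: e_0 = (-2.48, -3.03);  n_0 = (-0.7738, +0.6334)
edge 6: e_6 = (-2.15, +0.10);  n_6 = (+0.0465, +0.9989)
∠(n_0, n_6) = 53.36°
δ = |180° − 53.36°| = 126.64°
126.64° > 2α = 33.40°  →  invalid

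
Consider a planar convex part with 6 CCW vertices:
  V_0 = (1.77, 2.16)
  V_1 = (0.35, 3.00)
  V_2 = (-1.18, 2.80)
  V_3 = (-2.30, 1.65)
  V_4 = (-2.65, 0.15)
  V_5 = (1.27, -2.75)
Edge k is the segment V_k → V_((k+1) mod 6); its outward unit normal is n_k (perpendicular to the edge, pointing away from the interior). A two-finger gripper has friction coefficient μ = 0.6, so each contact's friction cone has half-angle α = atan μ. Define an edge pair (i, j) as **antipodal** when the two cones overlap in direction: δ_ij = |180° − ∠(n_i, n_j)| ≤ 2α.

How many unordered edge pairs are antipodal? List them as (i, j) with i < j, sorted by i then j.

α = atan 0.6 = 30.96°;  2α = 61.93°
n_0 = (+0.5091, +0.8607)
n_1 = (-0.1296, +0.9916)
n_2 = (-0.7164, +0.6977)
n_3 = (-0.9738, +0.2272)
n_4 = (-0.5947, -0.8039)
n_5 = (+0.9949, -0.1013)
  (0,1): δ = 141.95°  ·
  (0,2): δ = 103.64°  ·
  (0,3): δ = 72.53°  ·
  (0,4): δ = 5.89°  ✓
  (0,5): δ = 114.79°  ·
  (1,2): δ = 141.69°  ·
  (1,3): δ = 110.58°  ·
  (1,4): δ = 43.94°  ✓
  (1,5): δ = 76.74°  ·
  (2,3): δ = 148.89°  ·
  (2,4): δ = 82.25°  ·
  (2,5): δ = 38.43°  ✓
  (3,4): δ = 113.36°  ·
  (3,5): δ = 7.32°  ✓
  (4,5): δ = 59.32°  ✓
antipodal pairs: 5

count = 5; pairs: (0,4), (1,4), (2,5), (3,5), (4,5)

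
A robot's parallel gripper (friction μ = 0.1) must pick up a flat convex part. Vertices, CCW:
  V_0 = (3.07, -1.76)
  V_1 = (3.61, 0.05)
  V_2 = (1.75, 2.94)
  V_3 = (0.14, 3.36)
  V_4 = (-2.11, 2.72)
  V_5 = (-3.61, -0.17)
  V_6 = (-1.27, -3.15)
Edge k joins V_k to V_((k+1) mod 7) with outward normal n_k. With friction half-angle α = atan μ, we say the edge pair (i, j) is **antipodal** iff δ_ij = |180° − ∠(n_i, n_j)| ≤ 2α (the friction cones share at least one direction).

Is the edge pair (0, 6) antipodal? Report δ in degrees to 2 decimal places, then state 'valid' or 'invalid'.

δ = 124.37°, invalid

α = atan 0.1 = 5.71°;  2α = 11.42°
edge 0: e_0 = (+0.54, +1.81);  n_0 = (+0.9583, -0.2859)
edge 6: e_6 = (+4.34, +1.39);  n_6 = (+0.3050, -0.9523)
∠(n_0, n_6) = 55.63°
δ = |180° − 55.63°| = 124.37°
124.37° > 2α = 11.42°  →  invalid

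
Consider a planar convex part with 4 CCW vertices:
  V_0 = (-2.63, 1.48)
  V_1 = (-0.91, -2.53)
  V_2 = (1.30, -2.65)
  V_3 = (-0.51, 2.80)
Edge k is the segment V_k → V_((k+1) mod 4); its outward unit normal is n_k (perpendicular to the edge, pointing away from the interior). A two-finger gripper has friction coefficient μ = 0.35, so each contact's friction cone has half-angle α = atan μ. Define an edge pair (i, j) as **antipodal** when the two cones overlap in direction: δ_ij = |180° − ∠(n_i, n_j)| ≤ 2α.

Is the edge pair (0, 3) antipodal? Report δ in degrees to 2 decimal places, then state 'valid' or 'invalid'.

δ = 98.69°, invalid

α = atan 0.35 = 19.29°;  2α = 38.58°
edge 0: e_0 = (+1.72, -4.01);  n_0 = (-0.9190, -0.3942)
edge 3: e_3 = (-2.12, -1.32);  n_3 = (-0.5286, +0.8489)
∠(n_0, n_3) = 81.31°
δ = |180° − 81.31°| = 98.69°
98.69° > 2α = 38.58°  →  invalid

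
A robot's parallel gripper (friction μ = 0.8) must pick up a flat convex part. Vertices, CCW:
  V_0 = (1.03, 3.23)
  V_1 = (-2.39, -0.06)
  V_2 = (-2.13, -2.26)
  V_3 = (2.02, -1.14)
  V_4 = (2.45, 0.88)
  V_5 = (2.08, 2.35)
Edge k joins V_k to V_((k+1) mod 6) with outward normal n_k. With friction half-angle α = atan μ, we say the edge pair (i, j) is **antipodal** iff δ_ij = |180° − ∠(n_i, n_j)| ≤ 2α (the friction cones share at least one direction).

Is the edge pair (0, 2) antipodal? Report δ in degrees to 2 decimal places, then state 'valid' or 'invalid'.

δ = 28.79°, valid

α = atan 0.8 = 38.66°;  2α = 77.32°
edge 0: e_0 = (-3.42, -3.29);  n_0 = (-0.6933, +0.7207)
edge 2: e_2 = (+4.15, +1.12);  n_2 = (+0.2606, -0.9655)
∠(n_0, n_2) = 151.21°
δ = |180° − 151.21°| = 28.79°
28.79° ≤ 2α = 77.32°  →  valid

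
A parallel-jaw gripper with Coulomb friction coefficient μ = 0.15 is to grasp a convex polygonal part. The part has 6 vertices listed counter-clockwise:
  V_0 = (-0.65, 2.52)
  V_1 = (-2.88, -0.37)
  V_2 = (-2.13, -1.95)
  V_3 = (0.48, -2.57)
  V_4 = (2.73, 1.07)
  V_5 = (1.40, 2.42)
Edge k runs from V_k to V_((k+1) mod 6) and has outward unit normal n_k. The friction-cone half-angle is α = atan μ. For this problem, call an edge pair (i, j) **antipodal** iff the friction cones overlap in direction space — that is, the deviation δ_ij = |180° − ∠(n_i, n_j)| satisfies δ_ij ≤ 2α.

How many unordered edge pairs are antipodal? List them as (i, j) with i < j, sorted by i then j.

α = atan 0.15 = 8.53°;  2α = 17.06°
n_0 = (-0.7917, +0.6109)
n_1 = (-0.9034, -0.4288)
n_2 = (-0.2311, -0.9729)
n_3 = (+0.8506, -0.5258)
n_4 = (+0.7124, +0.7018)
n_5 = (+0.0487, +0.9988)
  (0,1): δ = 116.95°  ·
  (0,2): δ = 65.71°  ·
  (0,3): δ = 5.93°  ✓
  (0,4): δ = 82.23°  ·
  (0,5): δ = 124.86°  ·
  (1,2): δ = 128.76°  ·
  (1,3): δ = 57.11°  ·
  (1,4): δ = 19.18°  ·
  (1,5): δ = 61.81°  ·
  (2,3): δ = 108.36°  ·
  (2,4): δ = 32.06°  ·
  (2,5): δ = 10.57°  ✓
  (3,4): δ = 103.71°  ·
  (3,5): δ = 61.07°  ·
  (4,5): δ = 137.37°  ·
antipodal pairs: 2

count = 2; pairs: (0,3), (2,5)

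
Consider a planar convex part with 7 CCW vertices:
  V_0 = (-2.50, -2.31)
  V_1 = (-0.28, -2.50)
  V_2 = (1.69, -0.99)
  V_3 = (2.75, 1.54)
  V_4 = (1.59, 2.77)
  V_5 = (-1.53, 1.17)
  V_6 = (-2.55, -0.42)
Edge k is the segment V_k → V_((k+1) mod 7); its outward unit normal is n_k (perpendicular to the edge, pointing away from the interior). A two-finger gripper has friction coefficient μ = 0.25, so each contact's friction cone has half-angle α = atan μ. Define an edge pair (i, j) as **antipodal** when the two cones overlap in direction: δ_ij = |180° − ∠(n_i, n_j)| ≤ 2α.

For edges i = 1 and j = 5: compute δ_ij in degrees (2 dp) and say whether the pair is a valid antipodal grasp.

δ = 19.85°, valid

α = atan 0.25 = 14.04°;  2α = 28.07°
edge 1: e_1 = (+1.97, +1.51);  n_1 = (+0.6083, -0.7937)
edge 5: e_5 = (-1.02, -1.59);  n_5 = (-0.8417, +0.5400)
∠(n_1, n_5) = 160.15°
δ = |180° − 160.15°| = 19.85°
19.85° ≤ 2α = 28.07°  →  valid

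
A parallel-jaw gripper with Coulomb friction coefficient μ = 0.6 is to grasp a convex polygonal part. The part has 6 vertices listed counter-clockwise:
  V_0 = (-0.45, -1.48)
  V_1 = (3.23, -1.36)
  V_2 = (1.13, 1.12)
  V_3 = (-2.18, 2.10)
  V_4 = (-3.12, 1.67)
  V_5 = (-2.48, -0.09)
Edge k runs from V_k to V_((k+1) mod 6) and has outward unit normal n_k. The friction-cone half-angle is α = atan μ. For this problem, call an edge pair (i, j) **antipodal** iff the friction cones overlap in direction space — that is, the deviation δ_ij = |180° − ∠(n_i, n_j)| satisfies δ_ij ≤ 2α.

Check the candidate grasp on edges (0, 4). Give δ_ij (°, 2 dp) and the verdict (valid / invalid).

δ = 108.12°, invalid

α = atan 0.6 = 30.96°;  2α = 61.93°
edge 0: e_0 = (+3.68, +0.12);  n_0 = (+0.0326, -0.9995)
edge 4: e_4 = (+0.64, -1.76);  n_4 = (-0.9398, -0.3417)
∠(n_0, n_4) = 71.88°
δ = |180° − 71.88°| = 108.12°
108.12° > 2α = 61.93°  →  invalid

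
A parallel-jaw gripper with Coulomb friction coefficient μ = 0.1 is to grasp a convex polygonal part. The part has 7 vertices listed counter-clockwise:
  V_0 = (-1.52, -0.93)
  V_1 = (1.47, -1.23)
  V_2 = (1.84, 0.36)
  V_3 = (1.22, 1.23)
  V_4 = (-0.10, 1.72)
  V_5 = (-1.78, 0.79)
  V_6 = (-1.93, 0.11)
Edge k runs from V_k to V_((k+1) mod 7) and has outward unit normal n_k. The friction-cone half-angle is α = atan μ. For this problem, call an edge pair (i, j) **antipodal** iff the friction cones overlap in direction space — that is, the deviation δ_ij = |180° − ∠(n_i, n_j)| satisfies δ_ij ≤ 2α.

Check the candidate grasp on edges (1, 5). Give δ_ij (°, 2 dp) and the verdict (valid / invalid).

δ = 0.66°, valid

α = atan 0.1 = 5.71°;  2α = 11.42°
edge 1: e_1 = (+0.37, +1.59);  n_1 = (+0.9740, -0.2266)
edge 5: e_5 = (-0.15, -0.68);  n_5 = (-0.9765, +0.2154)
∠(n_1, n_5) = 179.34°
δ = |180° − 179.34°| = 0.66°
0.66° ≤ 2α = 11.42°  →  valid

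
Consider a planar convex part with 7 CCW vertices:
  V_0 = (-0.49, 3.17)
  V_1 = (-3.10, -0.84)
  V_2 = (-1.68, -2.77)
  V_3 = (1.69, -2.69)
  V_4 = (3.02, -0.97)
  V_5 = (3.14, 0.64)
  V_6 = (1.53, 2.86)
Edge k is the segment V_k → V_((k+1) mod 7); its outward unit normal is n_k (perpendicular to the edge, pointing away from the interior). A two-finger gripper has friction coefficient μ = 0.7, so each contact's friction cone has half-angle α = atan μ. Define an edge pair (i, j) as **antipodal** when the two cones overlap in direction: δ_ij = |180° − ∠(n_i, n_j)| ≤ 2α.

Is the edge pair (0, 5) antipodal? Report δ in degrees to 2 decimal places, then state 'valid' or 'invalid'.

δ = 69.01°, valid

α = atan 0.7 = 34.99°;  2α = 69.98°
edge 0: e_0 = (-2.61, -4.01);  n_0 = (-0.8381, +0.5455)
edge 5: e_5 = (-1.61, +2.22);  n_5 = (+0.8095, +0.5871)
∠(n_0, n_5) = 110.99°
δ = |180° − 110.99°| = 69.01°
69.01° ≤ 2α = 69.98°  →  valid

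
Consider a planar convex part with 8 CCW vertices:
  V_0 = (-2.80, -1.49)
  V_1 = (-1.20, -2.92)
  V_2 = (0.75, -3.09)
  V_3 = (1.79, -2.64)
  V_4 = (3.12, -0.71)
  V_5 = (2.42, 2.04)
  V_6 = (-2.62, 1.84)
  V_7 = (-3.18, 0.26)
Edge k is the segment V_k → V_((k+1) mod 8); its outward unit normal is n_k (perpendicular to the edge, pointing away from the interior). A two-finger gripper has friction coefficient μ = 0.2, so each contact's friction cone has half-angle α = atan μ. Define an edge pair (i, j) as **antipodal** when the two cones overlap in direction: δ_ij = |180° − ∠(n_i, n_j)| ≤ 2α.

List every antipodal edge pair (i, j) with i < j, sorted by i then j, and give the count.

count = 4; pairs: (1,5), (2,5), (3,6), (4,7)

α = atan 0.2 = 11.31°;  2α = 22.62°
n_0 = (-0.6664, -0.7456)
n_1 = (-0.0869, -0.9962)
n_2 = (+0.3971, -0.9178)
n_3 = (+0.8234, -0.5674)
n_4 = (+0.9691, +0.2467)
n_5 = (-0.0397, +0.9992)
n_6 = (-0.9425, +0.3341)
n_7 = (-0.9772, -0.2122)
  (0,1): δ = 143.19°  ·
  (0,2): δ = 114.81°  ·
  (0,3): δ = 82.78°  ·
  (0,4): δ = 33.93°  ·
  (0,5): δ = 44.06°  ·
  (0,6): δ = 112.27°  ·
  (0,7): δ = 144.04°  ·
  (1,2): δ = 151.62°  ·
  (1,3): δ = 119.59°  ·
  (1,4): δ = 70.74°  ·
  (1,5): δ = 7.25°  ✓
  (1,6): δ = 75.47°  ·
  (1,7): δ = 107.23°  ·
  (2,3): δ = 147.97°  ·
  (2,4): δ = 99.12°  ·
  (2,5): δ = 21.13°  ✓
  (2,6): δ = 47.09°  ·
  (2,7): δ = 78.85°  ·
  (3,4): δ = 131.15°  ·
  (3,5): δ = 53.16°  ·
  (3,6): δ = 15.06°  ✓
  (3,7): δ = 46.82°  ·
  (4,5): δ = 102.01°  ·
  (4,6): δ = 33.80°  ·
  (4,7): δ = 2.03°  ✓
  (5,6): δ = 111.79°  ·
  (5,7): δ = 80.02°  ·
  (6,7): δ = 148.23°  ·
antipodal pairs: 4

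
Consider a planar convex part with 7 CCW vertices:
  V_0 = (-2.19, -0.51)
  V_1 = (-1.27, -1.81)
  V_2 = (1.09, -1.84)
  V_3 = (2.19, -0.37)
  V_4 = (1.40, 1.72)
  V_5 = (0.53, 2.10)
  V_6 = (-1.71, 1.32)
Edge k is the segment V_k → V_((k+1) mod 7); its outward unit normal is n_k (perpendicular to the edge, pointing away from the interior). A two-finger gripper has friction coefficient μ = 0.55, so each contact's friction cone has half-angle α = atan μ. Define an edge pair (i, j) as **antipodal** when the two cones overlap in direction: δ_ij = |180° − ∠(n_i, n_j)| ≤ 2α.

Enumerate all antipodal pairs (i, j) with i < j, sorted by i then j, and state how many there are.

α = atan 0.55 = 28.81°;  2α = 57.62°
n_0 = (-0.8163, -0.5777)
n_1 = (-0.0127, -0.9999)
n_2 = (+0.8007, -0.5991)
n_3 = (+0.9354, +0.3536)
n_4 = (+0.4003, +0.9164)
n_5 = (-0.3288, +0.9444)
n_6 = (-0.9673, +0.2537)
  (0,1): δ = 126.02°  ·
  (0,2): δ = 72.09°  ·
  (0,3): δ = 14.58°  ✓
  (0,4): δ = 31.12°  ✓
  (0,5): δ = 73.91°  ·
  (0,6): δ = 130.02°  ·
  (1,2): δ = 126.08°  ·
  (1,3): δ = 68.57°  ·
  (1,4): δ = 22.87°  ✓
  (1,5): δ = 19.93°  ✓
  (1,6): δ = 76.03°  ·
  (2,3): δ = 122.49°  ·
  (2,4): δ = 76.79°  ·
  (2,5): δ = 33.99°  ✓
  (2,6): δ = 22.11°  ✓
  (3,4): δ = 134.30°  ·
  (3,5): δ = 91.51°  ·
  (3,6): δ = 35.40°  ✓
  (4,5): δ = 137.21°  ·
  (4,6): δ = 81.10°  ·
  (5,6): δ = 123.90°  ·
antipodal pairs: 7

count = 7; pairs: (0,3), (0,4), (1,4), (1,5), (2,5), (2,6), (3,6)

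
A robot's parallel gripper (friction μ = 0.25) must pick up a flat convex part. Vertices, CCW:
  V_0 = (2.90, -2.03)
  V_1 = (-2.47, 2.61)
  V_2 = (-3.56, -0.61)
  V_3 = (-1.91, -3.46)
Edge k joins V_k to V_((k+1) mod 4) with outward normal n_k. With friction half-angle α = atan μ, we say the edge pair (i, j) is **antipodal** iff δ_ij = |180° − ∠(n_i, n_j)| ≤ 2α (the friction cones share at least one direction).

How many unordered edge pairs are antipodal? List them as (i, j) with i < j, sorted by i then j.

count = 1; pairs: (0,2)

α = atan 0.25 = 14.04°;  2α = 28.07°
n_0 = (+0.6538, +0.7567)
n_1 = (-0.9472, +0.3206)
n_2 = (-0.8654, -0.5010)
n_3 = (+0.2850, -0.9585)
  (0,1): δ = 67.87°  ·
  (0,2): δ = 19.10°  ✓
  (0,3): δ = 57.39°  ·
  (1,2): δ = 131.23°  ·
  (1,3): δ = 54.74°  ·
  (2,3): δ = 103.51°  ·
antipodal pairs: 1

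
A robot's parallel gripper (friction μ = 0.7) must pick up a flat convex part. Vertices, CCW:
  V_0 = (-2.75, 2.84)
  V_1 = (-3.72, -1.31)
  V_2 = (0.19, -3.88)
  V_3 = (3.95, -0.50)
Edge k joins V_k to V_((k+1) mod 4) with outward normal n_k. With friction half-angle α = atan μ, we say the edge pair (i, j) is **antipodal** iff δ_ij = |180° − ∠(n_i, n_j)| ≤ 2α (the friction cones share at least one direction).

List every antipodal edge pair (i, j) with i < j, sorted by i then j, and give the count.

α = atan 0.7 = 34.99°;  2α = 69.98°
n_0 = (-0.9738, +0.2276)
n_1 = (-0.5493, -0.8356)
n_2 = (+0.6685, -0.7437)
n_3 = (+0.4461, +0.8950)
  (0,1): δ = 110.16°  ·
  (0,2): δ = 34.89°  ✓
  (0,3): δ = 76.66°  ·
  (1,2): δ = 104.73°  ·
  (1,3): δ = 6.82°  ✓
  (2,3): δ = 68.45°  ✓
antipodal pairs: 3

count = 3; pairs: (0,2), (1,3), (2,3)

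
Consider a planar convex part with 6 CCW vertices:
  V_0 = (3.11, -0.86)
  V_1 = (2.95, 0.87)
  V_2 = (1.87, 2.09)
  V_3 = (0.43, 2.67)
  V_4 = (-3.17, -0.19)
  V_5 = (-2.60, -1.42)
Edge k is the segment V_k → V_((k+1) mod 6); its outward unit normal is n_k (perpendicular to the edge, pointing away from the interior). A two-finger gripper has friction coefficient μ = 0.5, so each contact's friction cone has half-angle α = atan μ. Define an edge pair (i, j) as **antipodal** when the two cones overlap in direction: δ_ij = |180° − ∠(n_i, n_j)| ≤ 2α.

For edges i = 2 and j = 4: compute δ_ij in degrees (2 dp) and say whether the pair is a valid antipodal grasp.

α = atan 0.5 = 26.57°;  2α = 53.13°
edge 2: e_2 = (-1.44, +0.58);  n_2 = (+0.3736, +0.9276)
edge 4: e_4 = (+0.57, -1.23);  n_4 = (-0.9073, -0.4205)
∠(n_2, n_4) = 136.80°
δ = |180° − 136.80°| = 43.20°
43.20° ≤ 2α = 53.13°  →  valid

δ = 43.20°, valid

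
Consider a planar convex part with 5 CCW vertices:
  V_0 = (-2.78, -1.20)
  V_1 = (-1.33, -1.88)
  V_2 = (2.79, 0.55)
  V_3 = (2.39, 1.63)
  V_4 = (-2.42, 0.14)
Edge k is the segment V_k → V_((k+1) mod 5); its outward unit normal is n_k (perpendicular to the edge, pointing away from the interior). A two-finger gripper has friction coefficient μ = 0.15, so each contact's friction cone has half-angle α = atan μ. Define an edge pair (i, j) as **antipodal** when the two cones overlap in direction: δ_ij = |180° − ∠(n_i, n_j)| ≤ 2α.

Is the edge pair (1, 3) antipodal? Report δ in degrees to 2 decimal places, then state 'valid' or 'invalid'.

α = atan 0.15 = 8.53°;  2α = 17.06°
edge 1: e_1 = (+4.12, +2.43);  n_1 = (+0.5080, -0.8613)
edge 3: e_3 = (-4.81, -1.49);  n_3 = (-0.2959, +0.9552)
∠(n_1, n_3) = 166.68°
δ = |180° − 166.68°| = 13.32°
13.32° ≤ 2α = 17.06°  →  valid

δ = 13.32°, valid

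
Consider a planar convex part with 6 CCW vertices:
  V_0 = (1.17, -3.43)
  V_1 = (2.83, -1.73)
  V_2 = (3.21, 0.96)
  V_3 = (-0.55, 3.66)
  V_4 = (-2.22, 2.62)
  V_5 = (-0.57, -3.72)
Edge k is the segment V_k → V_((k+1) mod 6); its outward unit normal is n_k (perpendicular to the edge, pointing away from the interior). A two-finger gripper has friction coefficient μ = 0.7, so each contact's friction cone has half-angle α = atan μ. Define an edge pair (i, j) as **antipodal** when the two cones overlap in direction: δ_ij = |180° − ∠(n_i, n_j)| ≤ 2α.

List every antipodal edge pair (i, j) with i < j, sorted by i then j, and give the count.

α = atan 0.7 = 34.99°;  2α = 69.98°
n_0 = (+0.7155, -0.6986)
n_1 = (+0.9902, -0.1399)
n_2 = (+0.5833, +0.8123)
n_3 = (-0.5286, +0.8489)
n_4 = (-0.9678, -0.2519)
n_5 = (+0.1644, -0.9864)
  (0,1): δ = 143.72°  ·
  (0,2): δ = 81.36°  ·
  (0,3): δ = 13.77°  ✓
  (0,4): δ = 58.91°  ✓
  (0,5): δ = 143.78°  ·
  (1,2): δ = 117.64°  ·
  (1,3): δ = 50.05°  ✓
  (1,4): δ = 22.63°  ✓
  (1,5): δ = 107.50°  ·
  (2,3): δ = 112.41°  ·
  (2,4): δ = 39.73°  ✓
  (2,5): δ = 45.14°  ✓
  (3,4): δ = 107.33°  ·
  (3,5): δ = 22.45°  ✓
  (4,5): δ = 95.13°  ·
antipodal pairs: 7

count = 7; pairs: (0,3), (0,4), (1,3), (1,4), (2,4), (2,5), (3,5)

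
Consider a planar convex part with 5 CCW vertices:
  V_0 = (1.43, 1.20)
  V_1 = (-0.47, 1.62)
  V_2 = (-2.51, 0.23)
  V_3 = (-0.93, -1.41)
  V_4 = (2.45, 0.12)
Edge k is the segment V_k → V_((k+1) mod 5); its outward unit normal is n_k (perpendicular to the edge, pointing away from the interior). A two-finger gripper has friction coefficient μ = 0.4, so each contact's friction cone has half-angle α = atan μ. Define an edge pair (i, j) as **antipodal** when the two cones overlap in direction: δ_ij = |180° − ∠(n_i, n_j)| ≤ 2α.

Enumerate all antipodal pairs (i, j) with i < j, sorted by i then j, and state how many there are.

count = 4; pairs: (0,2), (0,3), (1,3), (2,4)

α = atan 0.4 = 21.80°;  2α = 43.60°
n_0 = (+0.2158, +0.9764)
n_1 = (-0.5631, +0.8264)
n_2 = (-0.7202, -0.6938)
n_3 = (+0.4124, -0.9110)
n_4 = (+0.7270, +0.6866)
  (0,1): δ = 133.27°  ·
  (0,2): δ = 33.60°  ✓
  (0,3): δ = 36.82°  ✓
  (0,4): δ = 145.83°  ·
  (1,2): δ = 80.34°  ·
  (1,3): δ = 9.91°  ✓
  (1,4): δ = 99.09°  ·
  (2,3): δ = 109.58°  ·
  (2,4): δ = 0.57°  ✓
  (3,4): δ = 70.99°  ·
antipodal pairs: 4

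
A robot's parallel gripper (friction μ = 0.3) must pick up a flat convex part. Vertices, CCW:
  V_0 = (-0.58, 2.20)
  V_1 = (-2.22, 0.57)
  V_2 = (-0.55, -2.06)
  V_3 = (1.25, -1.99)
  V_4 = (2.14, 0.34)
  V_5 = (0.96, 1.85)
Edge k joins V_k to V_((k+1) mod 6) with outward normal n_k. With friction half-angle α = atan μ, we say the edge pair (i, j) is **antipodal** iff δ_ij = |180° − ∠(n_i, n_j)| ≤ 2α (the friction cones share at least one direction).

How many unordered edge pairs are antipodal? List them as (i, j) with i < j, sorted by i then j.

count = 3; pairs: (0,3), (1,4), (2,5)

α = atan 0.3 = 16.70°;  2α = 33.40°
n_0 = (-0.7049, +0.7093)
n_1 = (-0.8442, -0.5360)
n_2 = (+0.0389, -0.9992)
n_3 = (+0.9342, -0.3568)
n_4 = (+0.7879, +0.6157)
n_5 = (+0.2216, +0.9751)
  (0,1): δ = 102.41°  ·
  (0,2): δ = 42.60°  ·
  (0,3): δ = 24.27°  ✓
  (0,4): δ = 83.18°  ·
  (0,5): δ = 122.37°  ·
  (1,2): δ = 120.19°  ·
  (1,3): δ = 53.32°  ·
  (1,4): δ = 5.59°  ✓
  (1,5): δ = 44.78°  ·
  (2,3): δ = 113.13°  ·
  (2,4): δ = 54.22°  ·
  (2,5): δ = 15.03°  ✓
  (3,4): δ = 121.09°  ·
  (3,5): δ = 81.90°  ·
  (4,5): δ = 140.81°  ·
antipodal pairs: 3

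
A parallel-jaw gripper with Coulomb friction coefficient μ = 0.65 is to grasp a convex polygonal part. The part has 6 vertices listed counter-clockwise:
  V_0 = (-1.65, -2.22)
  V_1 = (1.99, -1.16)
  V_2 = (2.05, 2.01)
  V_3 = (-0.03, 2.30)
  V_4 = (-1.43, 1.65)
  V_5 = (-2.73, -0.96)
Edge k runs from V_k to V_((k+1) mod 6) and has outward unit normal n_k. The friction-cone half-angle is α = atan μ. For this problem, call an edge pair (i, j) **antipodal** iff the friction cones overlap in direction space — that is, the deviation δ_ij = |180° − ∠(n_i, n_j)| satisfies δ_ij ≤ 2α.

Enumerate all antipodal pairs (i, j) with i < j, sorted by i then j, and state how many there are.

α = atan 0.65 = 33.02°;  2α = 66.05°
n_0 = (+0.2796, -0.9601)
n_1 = (+0.9998, -0.0189)
n_2 = (+0.1381, +0.9904)
n_3 = (-0.4211, +0.9070)
n_4 = (-0.8951, +0.4458)
n_5 = (-0.7593, -0.6508)
  (0,1): δ = 107.32°  ·
  (0,2): δ = 24.17°  ✓
  (0,3): δ = 8.67°  ✓
  (0,4): δ = 47.29°  ✓
  (0,5): δ = 114.37°  ·
  (1,2): δ = 96.85°  ·
  (1,3): δ = 64.01°  ✓
  (1,4): δ = 25.39°  ✓
  (1,5): δ = 41.69°  ✓
  (2,3): δ = 147.16°  ·
  (2,4): δ = 108.54°  ·
  (2,5): δ = 41.46°  ✓
  (3,4): δ = 141.38°  ·
  (3,5): δ = 74.30°  ·
  (4,5): δ = 112.92°  ·
antipodal pairs: 7

count = 7; pairs: (0,2), (0,3), (0,4), (1,3), (1,4), (1,5), (2,5)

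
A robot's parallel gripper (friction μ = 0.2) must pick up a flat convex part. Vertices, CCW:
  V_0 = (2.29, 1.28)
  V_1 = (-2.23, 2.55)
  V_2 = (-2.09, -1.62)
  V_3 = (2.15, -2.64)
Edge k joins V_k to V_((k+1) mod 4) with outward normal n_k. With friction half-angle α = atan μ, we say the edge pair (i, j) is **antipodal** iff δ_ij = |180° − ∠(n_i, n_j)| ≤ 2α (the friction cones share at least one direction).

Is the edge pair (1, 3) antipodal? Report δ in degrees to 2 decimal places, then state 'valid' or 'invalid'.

δ = 3.97°, valid

α = atan 0.2 = 11.31°;  2α = 22.62°
edge 1: e_1 = (+0.14, -4.17);  n_1 = (-0.9994, -0.0336)
edge 3: e_3 = (+0.14, +3.92);  n_3 = (+0.9994, -0.0357)
∠(n_1, n_3) = 176.03°
δ = |180° − 176.03°| = 3.97°
3.97° ≤ 2α = 22.62°  →  valid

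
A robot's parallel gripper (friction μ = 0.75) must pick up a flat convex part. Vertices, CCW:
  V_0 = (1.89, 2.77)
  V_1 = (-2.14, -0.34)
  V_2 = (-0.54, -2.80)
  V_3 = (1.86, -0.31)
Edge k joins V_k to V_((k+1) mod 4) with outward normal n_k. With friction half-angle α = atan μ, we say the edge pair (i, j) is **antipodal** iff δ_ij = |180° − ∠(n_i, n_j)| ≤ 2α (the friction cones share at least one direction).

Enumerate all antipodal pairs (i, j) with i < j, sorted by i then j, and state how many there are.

count = 3; pairs: (0,2), (0,3), (1,3)

α = atan 0.75 = 36.87°;  2α = 73.74°
n_0 = (-0.6109, +0.7917)
n_1 = (-0.8383, -0.5452)
n_2 = (+0.7200, -0.6940)
n_3 = (+1.0000, -0.0097)
  (0,1): δ = 94.62°  ·
  (0,2): δ = 8.40°  ✓
  (0,3): δ = 51.78°  ✓
  (1,2): δ = 76.99°  ·
  (1,3): δ = 33.60°  ✓
  (2,3): δ = 136.61°  ·
antipodal pairs: 3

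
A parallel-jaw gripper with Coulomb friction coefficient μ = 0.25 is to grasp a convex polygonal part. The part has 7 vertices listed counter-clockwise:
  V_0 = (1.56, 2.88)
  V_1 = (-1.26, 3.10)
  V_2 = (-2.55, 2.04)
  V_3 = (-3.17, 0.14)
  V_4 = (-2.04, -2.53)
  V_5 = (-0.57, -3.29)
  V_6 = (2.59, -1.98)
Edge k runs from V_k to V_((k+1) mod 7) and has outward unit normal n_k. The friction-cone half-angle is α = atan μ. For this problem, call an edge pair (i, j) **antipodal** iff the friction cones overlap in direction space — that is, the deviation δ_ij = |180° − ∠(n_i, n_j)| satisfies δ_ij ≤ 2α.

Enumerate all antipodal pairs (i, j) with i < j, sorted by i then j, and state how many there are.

α = atan 0.25 = 14.04°;  2α = 28.07°
n_0 = (+0.0778, +0.9970)
n_1 = (-0.6349, +0.7726)
n_2 = (-0.9507, +0.3102)
n_3 = (-0.9209, -0.3898)
n_4 = (-0.4593, -0.8883)
n_5 = (+0.3830, -0.9238)
n_6 = (+0.9783, +0.2073)
  (0,1): δ = 136.13°  ·
  (0,2): δ = 103.61°  ·
  (0,3): δ = 62.60°  ·
  (0,4): δ = 22.88°  ✓
  (0,5): δ = 26.98°  ✓
  (0,6): δ = 106.43°  ·
  (1,2): δ = 147.48°  ·
  (1,3): δ = 106.47°  ·
  (1,4): δ = 66.75°  ·
  (1,5): δ = 16.89°  ✓
  (1,6): δ = 62.56°  ·
  (2,3): δ = 138.99°  ·
  (2,4): δ = 99.27°  ·
  (2,5): δ = 49.41°  ·
  (2,6): δ = 30.04°  ·
  (3,4): δ = 140.28°  ·
  (3,5): δ = 90.42°  ·
  (3,6): δ = 10.97°  ✓
  (4,5): δ = 130.14°  ·
  (4,6): δ = 50.69°  ·
  (5,6): δ = 100.55°  ·
antipodal pairs: 4

count = 4; pairs: (0,4), (0,5), (1,5), (3,6)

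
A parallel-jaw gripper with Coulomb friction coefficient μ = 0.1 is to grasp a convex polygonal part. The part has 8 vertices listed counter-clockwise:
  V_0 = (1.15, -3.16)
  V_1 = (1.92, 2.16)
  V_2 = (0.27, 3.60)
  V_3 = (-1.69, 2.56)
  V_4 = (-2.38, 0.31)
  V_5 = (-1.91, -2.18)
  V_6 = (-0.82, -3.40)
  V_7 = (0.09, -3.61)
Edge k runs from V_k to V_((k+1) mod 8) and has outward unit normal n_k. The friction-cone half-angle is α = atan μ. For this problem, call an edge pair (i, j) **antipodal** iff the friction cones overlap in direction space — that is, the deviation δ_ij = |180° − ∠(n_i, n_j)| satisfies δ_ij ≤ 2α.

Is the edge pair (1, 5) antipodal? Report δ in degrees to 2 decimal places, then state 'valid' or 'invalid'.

δ = 7.11°, valid

α = atan 0.1 = 5.71°;  2α = 11.42°
edge 1: e_1 = (-1.65, +1.44);  n_1 = (+0.6575, +0.7534)
edge 5: e_5 = (+1.09, -1.22);  n_5 = (-0.7457, -0.6663)
∠(n_1, n_5) = 172.89°
δ = |180° − 172.89°| = 7.11°
7.11° ≤ 2α = 11.42°  →  valid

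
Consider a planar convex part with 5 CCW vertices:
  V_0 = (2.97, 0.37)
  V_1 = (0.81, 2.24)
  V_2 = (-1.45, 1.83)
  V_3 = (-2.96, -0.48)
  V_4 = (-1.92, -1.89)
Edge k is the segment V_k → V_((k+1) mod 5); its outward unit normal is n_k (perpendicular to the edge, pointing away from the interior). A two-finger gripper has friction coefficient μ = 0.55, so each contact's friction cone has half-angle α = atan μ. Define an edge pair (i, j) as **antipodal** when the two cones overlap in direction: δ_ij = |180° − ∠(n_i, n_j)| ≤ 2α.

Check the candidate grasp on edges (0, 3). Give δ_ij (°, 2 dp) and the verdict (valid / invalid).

α = atan 0.55 = 28.81°;  2α = 57.62°
edge 0: e_0 = (-2.16, +1.87);  n_0 = (+0.6545, +0.7560)
edge 3: e_3 = (+1.04, -1.41);  n_3 = (-0.8048, -0.5936)
∠(n_0, n_3) = 167.30°
δ = |180° − 167.30°| = 12.70°
12.70° ≤ 2α = 57.62°  →  valid

δ = 12.70°, valid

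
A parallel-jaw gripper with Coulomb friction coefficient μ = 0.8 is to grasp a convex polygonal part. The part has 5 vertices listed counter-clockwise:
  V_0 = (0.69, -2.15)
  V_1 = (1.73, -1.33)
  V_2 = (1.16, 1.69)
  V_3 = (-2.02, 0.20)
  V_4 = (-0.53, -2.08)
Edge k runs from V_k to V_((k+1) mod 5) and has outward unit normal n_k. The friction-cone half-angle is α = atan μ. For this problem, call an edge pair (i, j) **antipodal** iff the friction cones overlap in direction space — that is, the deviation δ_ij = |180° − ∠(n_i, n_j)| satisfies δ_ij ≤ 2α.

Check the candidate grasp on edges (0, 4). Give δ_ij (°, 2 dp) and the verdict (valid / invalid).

α = atan 0.8 = 38.66°;  2α = 77.32°
edge 0: e_0 = (+1.04, +0.82);  n_0 = (+0.6192, -0.7853)
edge 4: e_4 = (+1.22, -0.07);  n_4 = (-0.0573, -0.9984)
∠(n_0, n_4) = 41.54°
δ = |180° − 41.54°| = 138.46°
138.46° > 2α = 77.32°  →  invalid

δ = 138.46°, invalid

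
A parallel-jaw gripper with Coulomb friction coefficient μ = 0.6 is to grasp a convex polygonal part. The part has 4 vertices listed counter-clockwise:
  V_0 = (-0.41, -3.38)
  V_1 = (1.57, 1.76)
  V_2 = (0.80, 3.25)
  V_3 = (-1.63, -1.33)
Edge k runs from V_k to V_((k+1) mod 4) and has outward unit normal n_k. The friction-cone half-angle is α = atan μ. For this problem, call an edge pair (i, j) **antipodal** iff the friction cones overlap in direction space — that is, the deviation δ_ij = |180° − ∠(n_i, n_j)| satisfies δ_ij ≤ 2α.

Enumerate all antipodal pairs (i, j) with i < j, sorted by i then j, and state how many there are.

α = atan 0.6 = 30.96°;  2α = 61.93°
n_0 = (+0.9332, -0.3595)
n_1 = (+0.8884, +0.4591)
n_2 = (-0.8834, +0.4687)
n_3 = (-0.8593, -0.5114)
  (0,1): δ = 131.60°  ·
  (0,2): δ = 6.88°  ✓
  (0,3): δ = 51.83°  ✓
  (1,2): δ = 55.28°  ✓
  (1,3): δ = 3.43°  ✓
  (2,3): δ = 121.29°  ·
antipodal pairs: 4

count = 4; pairs: (0,2), (0,3), (1,2), (1,3)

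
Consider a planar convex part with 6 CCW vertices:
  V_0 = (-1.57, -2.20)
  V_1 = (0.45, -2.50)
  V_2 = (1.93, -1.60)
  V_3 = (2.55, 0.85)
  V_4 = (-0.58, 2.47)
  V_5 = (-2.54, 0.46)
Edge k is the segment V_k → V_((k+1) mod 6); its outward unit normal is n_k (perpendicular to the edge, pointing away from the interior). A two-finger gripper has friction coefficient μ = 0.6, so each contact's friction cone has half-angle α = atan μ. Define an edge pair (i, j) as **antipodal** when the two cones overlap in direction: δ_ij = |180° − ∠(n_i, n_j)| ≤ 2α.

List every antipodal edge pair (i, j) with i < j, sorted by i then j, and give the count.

α = atan 0.6 = 30.96°;  2α = 61.93°
n_0 = (-0.1469, -0.9892)
n_1 = (+0.5196, -0.8544)
n_2 = (+0.9694, -0.2453)
n_3 = (+0.4597, +0.8881)
n_4 = (-0.7160, +0.6981)
n_5 = (-0.9395, -0.3426)
  (0,1): δ = 140.25°  ·
  (0,2): δ = 95.75°  ·
  (0,3): δ = 18.92°  ✓
  (0,4): δ = 54.17°  ✓
  (0,5): δ = 118.48°  ·
  (1,2): δ = 135.51°  ·
  (1,3): δ = 58.67°  ✓
  (1,4): δ = 14.42°  ✓
  (1,5): δ = 78.73°  ·
  (2,3): δ = 103.16°  ·
  (2,4): δ = 30.08°  ✓
  (2,5): δ = 34.24°  ✓
  (3,4): δ = 106.91°  ·
  (3,5): δ = 42.60°  ✓
  (4,5): δ = 115.69°  ·
antipodal pairs: 7

count = 7; pairs: (0,3), (0,4), (1,3), (1,4), (2,4), (2,5), (3,5)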